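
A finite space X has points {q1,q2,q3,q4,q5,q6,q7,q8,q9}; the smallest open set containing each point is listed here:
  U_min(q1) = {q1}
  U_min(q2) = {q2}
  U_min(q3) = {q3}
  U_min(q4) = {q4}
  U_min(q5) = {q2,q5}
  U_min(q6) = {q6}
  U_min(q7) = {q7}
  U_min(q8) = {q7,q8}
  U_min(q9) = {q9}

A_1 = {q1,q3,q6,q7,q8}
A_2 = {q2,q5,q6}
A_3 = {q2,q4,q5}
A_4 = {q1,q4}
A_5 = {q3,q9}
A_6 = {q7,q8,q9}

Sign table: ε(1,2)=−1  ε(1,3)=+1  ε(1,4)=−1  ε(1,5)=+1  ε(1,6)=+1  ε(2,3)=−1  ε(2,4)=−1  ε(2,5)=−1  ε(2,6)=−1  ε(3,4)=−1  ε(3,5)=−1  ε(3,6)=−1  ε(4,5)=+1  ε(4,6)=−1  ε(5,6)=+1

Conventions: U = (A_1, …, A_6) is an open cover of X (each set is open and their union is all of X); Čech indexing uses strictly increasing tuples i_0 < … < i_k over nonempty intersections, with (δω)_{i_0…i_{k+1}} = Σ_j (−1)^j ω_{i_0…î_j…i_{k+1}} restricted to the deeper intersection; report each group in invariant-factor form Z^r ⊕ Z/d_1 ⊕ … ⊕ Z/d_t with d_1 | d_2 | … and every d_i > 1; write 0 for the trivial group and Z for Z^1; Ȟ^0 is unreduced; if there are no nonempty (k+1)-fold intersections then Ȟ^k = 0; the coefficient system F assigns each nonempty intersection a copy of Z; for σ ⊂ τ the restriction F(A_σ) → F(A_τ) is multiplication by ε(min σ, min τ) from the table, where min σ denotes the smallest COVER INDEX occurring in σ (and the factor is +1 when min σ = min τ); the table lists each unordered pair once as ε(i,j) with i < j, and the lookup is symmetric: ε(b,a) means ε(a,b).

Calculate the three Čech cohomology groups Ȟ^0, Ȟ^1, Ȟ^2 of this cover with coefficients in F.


nerve of the cover:
  A12={q6} A14={q1} A15={q3} A16={q7,q8} A23={q2,q5} A34={q4} A56={q9}
C dims 6,7; δ0: rk 5, SNF 1^5
Ȟ^0 = (6 − 5) − 0 = 1, so Ȟ^0 ≅ Z
Ȟ^1 = (7 − 0) − 5 = 2, so Ȟ^1 ≅ Z^2
Ȟ^2 = (0 − 0) − 0 = 0, so Ȟ^2 ≅ 0

Ȟ^0(U;F) ≅ Z, Ȟ^1(U;F) ≅ Z^2, Ȟ^2(U;F) ≅ 0


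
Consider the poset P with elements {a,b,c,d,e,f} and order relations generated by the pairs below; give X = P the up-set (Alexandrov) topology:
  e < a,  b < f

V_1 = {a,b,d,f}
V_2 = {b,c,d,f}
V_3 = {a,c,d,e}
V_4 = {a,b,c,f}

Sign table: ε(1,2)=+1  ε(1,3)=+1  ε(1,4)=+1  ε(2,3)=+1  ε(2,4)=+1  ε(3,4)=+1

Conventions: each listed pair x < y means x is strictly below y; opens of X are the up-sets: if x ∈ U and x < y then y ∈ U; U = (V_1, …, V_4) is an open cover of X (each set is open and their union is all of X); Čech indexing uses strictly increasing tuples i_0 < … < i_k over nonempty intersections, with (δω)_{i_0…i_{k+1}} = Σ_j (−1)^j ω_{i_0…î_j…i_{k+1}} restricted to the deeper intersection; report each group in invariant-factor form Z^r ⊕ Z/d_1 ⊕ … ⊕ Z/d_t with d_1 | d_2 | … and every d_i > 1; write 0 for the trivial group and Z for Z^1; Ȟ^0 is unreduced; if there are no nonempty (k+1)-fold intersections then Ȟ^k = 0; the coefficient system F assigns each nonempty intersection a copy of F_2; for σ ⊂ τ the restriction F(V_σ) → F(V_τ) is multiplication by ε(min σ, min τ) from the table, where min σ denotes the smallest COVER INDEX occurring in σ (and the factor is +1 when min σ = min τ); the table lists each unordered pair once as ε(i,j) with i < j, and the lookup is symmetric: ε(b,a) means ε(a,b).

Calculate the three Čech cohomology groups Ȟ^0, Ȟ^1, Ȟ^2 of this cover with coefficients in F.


nerve of the cover:
  V12={b,d,f} V13={a,d} V14={a,b,f} V23={c,d} V24={b,c,f} V34={a,c}
  V123={d} V124={b,f} V134={a} V234={c}
C dims 4,6,4; δ0: rk_F2 3; δ1: rk_F2 3
Ȟ^0 = (4 − 3) − 0 = 1, so Ȟ^0 ≅ Z/2
Ȟ^1 = (6 − 3) − 3 = 0, so Ȟ^1 ≅ 0
Ȟ^2 = (4 − 0) − 3 = 1, so Ȟ^2 ≅ Z/2

Ȟ^0 ≅ Z/2,  Ȟ^1 ≅ 0,  Ȟ^2 ≅ Z/2


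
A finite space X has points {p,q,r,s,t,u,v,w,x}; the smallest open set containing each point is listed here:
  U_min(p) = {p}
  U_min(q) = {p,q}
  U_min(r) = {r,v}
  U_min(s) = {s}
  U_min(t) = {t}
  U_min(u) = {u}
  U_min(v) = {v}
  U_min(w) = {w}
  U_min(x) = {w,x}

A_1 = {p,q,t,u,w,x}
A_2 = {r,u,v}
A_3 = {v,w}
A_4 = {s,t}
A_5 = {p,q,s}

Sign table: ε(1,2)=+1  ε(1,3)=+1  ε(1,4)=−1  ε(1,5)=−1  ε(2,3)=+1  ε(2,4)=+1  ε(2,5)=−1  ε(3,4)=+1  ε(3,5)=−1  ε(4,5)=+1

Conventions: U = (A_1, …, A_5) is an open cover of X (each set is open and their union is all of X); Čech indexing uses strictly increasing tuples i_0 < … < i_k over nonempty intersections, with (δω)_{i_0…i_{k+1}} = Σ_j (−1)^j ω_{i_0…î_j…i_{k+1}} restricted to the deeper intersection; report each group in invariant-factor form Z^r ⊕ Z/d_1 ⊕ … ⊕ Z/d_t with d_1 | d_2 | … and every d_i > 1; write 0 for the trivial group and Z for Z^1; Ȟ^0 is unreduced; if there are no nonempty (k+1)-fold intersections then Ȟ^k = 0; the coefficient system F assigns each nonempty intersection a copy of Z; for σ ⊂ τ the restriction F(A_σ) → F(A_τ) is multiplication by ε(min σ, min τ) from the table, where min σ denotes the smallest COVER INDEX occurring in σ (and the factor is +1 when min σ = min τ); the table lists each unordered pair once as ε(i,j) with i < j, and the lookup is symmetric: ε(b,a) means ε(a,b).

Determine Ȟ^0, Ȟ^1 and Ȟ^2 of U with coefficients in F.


Ȟ^0 = Z; Ȟ^1 = Z^2; Ȟ^2 = 0

nerve of the cover:
  A12={u} A13={w} A14={t} A15={p,q} A23={v} A45={s}
C dims 5,6; δ0: rk 4, SNF 1^4
Ȟ^0 = (5 − 4) − 0 = 1, so Ȟ^0 ≅ Z
Ȟ^1 = (6 − 0) − 4 = 2, so Ȟ^1 ≅ Z^2
Ȟ^2 = (0 − 0) − 0 = 0, so Ȟ^2 ≅ 0


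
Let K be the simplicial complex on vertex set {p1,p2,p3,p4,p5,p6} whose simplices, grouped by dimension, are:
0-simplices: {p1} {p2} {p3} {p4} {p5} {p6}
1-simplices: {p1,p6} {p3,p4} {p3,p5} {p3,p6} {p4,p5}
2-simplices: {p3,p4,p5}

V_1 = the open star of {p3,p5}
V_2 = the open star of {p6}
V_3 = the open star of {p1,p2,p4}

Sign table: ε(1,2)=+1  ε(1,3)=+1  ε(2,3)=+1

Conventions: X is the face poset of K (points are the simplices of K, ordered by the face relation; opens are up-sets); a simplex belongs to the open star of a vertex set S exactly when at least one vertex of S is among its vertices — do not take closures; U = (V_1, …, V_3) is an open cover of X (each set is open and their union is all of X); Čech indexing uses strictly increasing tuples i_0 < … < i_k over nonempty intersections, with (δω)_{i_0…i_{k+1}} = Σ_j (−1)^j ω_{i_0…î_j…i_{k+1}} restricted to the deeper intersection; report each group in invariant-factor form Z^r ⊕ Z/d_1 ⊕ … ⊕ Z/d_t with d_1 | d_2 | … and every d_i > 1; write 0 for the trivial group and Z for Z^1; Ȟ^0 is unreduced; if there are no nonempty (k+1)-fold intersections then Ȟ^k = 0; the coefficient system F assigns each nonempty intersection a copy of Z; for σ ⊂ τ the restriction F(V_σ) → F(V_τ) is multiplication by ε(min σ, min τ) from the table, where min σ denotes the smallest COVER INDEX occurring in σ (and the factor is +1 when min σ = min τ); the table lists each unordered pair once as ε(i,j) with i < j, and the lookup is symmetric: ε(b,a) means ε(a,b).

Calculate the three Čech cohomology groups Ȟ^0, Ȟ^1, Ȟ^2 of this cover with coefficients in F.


Ȟ^0 = Z, Ȟ^1 = Z and Ȟ^2 = 0

nonempty intersections:
  V1={{p3},{p5},{p3,p4},{p3,p5},{p3,p6},{p4,p5},{p3,p4,p5}} V2={{p6},{p1,p6},{p3,p6}} V3={{p1},{p2},{p4},{p1,p6},{p3,p4},{p4,p5},{p3,p4,p5}}
  V12={{p3,p6}} V13={{p3,p4},{p4,p5},{p3,p4,p5}} V23={{p1,p6}}
C dims 3,3; δ0: rk 2, SNF 1^2
Ȟ^0: (3−2)−0=1 ⇒ Z
Ȟ^1: (3−0)−2=1 ⇒ Z
Ȟ^2: (0−0)−0=0 ⇒ 0


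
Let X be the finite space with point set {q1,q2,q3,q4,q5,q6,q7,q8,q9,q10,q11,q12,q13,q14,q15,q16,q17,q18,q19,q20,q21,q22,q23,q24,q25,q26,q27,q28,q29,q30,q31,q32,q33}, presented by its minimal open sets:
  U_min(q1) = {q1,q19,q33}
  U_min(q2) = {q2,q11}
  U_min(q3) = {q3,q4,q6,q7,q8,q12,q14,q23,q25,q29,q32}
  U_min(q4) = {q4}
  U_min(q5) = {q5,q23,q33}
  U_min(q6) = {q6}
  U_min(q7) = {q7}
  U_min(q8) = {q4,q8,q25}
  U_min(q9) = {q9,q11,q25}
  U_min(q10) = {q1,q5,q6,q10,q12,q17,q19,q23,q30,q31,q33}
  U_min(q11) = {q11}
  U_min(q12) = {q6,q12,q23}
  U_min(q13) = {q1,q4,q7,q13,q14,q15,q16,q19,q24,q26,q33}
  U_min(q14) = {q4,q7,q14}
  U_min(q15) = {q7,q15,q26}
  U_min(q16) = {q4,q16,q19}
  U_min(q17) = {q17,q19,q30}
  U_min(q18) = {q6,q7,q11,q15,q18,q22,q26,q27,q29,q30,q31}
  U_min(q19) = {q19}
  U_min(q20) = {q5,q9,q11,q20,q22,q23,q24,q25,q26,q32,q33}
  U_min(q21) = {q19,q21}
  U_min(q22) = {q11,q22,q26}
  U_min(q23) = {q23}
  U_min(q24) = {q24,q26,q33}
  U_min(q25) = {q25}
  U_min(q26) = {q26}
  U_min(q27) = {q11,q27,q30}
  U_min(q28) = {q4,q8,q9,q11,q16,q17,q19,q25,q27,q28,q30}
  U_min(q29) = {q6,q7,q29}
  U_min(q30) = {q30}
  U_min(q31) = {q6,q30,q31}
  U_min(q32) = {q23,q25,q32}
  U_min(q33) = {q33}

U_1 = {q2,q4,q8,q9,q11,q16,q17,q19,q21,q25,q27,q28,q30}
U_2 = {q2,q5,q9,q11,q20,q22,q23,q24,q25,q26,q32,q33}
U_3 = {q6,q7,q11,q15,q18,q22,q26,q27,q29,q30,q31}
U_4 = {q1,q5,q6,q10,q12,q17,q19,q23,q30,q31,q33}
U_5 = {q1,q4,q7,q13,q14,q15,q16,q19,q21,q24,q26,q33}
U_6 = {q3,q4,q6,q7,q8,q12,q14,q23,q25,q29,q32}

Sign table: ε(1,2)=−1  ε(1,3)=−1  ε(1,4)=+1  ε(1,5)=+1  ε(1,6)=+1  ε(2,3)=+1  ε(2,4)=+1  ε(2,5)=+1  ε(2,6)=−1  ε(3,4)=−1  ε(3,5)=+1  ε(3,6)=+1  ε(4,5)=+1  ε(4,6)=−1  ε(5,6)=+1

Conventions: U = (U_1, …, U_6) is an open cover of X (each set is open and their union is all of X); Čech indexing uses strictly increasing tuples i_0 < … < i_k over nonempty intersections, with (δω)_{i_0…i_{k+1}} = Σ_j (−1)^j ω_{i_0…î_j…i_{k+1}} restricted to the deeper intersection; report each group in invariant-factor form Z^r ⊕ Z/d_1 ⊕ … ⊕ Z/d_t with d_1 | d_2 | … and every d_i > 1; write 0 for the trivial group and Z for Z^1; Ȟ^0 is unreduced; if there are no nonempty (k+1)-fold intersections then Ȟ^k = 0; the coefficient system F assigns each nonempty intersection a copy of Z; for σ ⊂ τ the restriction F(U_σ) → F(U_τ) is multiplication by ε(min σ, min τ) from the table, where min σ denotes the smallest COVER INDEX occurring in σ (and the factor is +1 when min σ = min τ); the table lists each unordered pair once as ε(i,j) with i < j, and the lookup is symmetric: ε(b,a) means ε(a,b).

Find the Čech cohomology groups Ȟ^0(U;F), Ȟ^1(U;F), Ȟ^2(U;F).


Ȟ^0 = 0,  Ȟ^1 = Z/2,  Ȟ^2 = Z

nonempty overlaps:
  U12={q2,q9,q11,q25} U13={q11,q27,q30} U14={q17,q19,q30} U15={q4,q16,q19,q21} U16={q4,q8,q25} U23={q11,q22,q26} U24={q5,q23,q33} U25={q24,q26,q33} U26={q23,q25,q32} U34={q6,q30,q31} U35={q7,q15,q26} U36={q6,q7,q29} U45={q1,q19,q33} U46={q6,q12,q23} U56={q4,q7,q14}
  U123={q11} U126={q25} U134={q30} U145={q19} U156={q4} U235={q26} U245={q33} U246={q23} U346={q6} U356={q7}
C dims 6,15,10; δ0: rk 6, SNF 1^5·2; δ1: rk 9, SNF 1^9
degree 0: 6−6−0 = 0 → Ȟ^0 ≅ 0
degree 1: 15−9−6 = 0 plus torsion [2] → Ȟ^1 ≅ Z/2
degree 2: 10−0−9 = 1 → Ȟ^2 ≅ Z


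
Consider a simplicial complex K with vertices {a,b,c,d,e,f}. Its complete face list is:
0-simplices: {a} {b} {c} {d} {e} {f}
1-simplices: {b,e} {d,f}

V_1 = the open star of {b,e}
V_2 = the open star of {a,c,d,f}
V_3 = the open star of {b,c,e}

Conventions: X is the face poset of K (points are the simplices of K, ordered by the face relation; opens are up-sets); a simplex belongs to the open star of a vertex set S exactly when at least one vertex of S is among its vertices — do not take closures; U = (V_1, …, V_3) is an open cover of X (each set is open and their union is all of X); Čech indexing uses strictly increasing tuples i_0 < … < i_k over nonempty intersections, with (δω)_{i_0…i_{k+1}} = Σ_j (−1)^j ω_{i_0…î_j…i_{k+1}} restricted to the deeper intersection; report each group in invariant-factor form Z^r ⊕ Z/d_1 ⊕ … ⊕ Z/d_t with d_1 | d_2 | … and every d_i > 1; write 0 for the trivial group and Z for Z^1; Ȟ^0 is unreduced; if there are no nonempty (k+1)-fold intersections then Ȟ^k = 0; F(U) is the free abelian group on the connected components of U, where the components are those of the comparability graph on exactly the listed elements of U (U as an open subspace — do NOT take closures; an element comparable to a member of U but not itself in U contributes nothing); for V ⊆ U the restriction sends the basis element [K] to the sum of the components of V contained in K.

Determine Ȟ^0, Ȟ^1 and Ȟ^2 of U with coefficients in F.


Ȟ^0(U;F) ≅ Z^4,  Ȟ^1(U;F) ≅ 0,  Ȟ^2(U;F) ≅ 0

intersection data:
  V1={{b},{e},{b,e}} V2={{a},{c},{d},{f},{d,f}} V3={{b},{c},{e},{b,e}}
  V13={{b},{e},{b,e}} V23={{c}}
components per intersection:
  V1: {{b},{e},{b,e}}
  V2: {{a}} {{c}} {{d},{f},{d,f}}
  V3: {{b},{e},{b,e}} {{c}}
  V13: {{b},{e},{b,e}}
  V23: {{c}}
C dims 6,2; δ0: rk 2, SNF 1^2
Ȟ^0 = (6 − 2) − 0 = 4, so Ȟ^0 ≅ Z^4
Ȟ^1 = (2 − 0) − 2 = 0, so Ȟ^1 ≅ 0
Ȟ^2 = (0 − 0) − 0 = 0, so Ȟ^2 ≅ 0


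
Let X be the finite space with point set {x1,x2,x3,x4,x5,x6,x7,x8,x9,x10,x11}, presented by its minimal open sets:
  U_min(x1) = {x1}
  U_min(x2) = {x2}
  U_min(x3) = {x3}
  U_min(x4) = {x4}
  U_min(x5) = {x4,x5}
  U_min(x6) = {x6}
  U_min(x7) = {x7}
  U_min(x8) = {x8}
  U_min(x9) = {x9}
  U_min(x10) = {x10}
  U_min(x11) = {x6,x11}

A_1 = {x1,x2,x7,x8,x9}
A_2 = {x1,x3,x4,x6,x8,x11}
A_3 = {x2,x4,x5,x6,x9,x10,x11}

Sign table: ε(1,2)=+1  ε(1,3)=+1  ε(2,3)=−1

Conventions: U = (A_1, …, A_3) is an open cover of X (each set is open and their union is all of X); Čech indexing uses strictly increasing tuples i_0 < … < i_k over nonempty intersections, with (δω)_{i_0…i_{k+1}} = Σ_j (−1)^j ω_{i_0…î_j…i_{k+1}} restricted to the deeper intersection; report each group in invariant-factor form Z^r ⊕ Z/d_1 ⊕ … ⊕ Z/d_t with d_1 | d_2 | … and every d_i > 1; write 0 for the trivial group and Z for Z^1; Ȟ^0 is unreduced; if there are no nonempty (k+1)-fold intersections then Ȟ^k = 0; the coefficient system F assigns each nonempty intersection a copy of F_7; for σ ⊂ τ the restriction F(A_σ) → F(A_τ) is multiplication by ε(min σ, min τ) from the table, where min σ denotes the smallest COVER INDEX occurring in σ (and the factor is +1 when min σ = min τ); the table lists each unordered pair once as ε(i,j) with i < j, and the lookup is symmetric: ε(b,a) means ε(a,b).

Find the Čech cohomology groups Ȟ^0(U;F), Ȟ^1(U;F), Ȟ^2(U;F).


Ȟ^0(U;F) ≅ 0,  Ȟ^1(U;F) ≅ 0,  Ȟ^2(U;F) ≅ 0

cover nerve:
  A12={x1,x8} A13={x2,x9} A23={x4,x6,x11}
C dims 3,3; δ0: rk_F7 3
Ȟ^0: (3−3)−0=0 ⇒ 0
Ȟ^1: (3−0)−3=0 ⇒ 0
Ȟ^2: (0−0)−0=0 ⇒ 0


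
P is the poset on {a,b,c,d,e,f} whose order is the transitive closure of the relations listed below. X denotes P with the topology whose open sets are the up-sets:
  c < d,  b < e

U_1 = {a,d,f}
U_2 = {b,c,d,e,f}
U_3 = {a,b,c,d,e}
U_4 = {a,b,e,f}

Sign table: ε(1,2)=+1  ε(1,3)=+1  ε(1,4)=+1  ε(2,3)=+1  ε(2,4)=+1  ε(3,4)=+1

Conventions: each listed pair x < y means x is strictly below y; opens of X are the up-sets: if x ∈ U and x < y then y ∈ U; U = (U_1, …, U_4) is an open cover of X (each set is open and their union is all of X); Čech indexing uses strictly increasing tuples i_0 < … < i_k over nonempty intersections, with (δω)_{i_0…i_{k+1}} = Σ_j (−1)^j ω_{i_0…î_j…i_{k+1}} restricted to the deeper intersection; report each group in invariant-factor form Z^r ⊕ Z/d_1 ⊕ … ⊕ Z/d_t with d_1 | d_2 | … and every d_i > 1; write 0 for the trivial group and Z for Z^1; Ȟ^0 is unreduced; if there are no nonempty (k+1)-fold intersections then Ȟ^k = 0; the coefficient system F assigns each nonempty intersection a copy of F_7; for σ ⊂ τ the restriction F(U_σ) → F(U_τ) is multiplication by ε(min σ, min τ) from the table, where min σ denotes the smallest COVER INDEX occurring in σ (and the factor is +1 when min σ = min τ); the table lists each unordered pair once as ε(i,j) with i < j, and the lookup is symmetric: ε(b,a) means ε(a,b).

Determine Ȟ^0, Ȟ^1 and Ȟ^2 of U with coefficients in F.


Ȟ^0 = Z/7, Ȟ^1 = 0, Ȟ^2 = Z/7

nerve simplices:
  U12={d,f} U13={a,d} U14={a,f} U23={b,c,d,e} U24={b,e,f} U34={a,b,e}
  U123={d} U124={f} U134={a} U234={b,e}
C dims 4,6,4; δ0: rk_F7 3; δ1: rk_F7 3
degree 0: 4−3−0 = 1 → Ȟ^0 ≅ Z/7
degree 1: 6−3−3 = 0 → Ȟ^1 ≅ 0
degree 2: 4−0−3 = 1 → Ȟ^2 ≅ Z/7


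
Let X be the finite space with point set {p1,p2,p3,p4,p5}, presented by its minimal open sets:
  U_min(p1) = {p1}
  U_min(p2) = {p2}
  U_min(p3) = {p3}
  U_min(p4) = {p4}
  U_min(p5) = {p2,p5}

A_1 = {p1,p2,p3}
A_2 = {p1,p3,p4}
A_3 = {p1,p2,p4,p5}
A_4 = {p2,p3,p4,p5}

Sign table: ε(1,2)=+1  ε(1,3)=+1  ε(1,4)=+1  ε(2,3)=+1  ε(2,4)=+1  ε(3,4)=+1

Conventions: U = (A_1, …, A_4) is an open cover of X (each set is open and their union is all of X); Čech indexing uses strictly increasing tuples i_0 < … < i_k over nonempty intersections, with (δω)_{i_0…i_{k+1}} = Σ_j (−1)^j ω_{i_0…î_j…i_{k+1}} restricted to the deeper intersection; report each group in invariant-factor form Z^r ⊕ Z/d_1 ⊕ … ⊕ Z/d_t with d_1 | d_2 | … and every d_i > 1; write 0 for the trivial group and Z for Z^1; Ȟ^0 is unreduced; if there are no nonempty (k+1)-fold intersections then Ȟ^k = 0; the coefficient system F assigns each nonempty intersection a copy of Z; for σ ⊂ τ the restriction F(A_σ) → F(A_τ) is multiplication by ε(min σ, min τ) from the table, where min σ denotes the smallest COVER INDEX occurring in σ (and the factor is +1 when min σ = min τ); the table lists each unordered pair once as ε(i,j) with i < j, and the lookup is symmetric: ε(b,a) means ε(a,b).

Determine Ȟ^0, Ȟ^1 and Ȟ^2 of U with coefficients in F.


nerve of the cover:
  A12={p1,p3} A13={p1,p2} A14={p2,p3} A23={p1,p4} A24={p3,p4} A34={p2,p4,p5}
  A123={p1} A124={p3} A134={p2} A234={p4}
C dims 4,6,4; δ0: rk 3, SNF 1^3; δ1: rk 3, SNF 1^3
Ȟ^0 = (4 − 3) − 0 = 1, so Ȟ^0 ≅ Z
Ȟ^1 = (6 − 3) − 3 = 0, so Ȟ^1 ≅ 0
Ȟ^2 = (4 − 0) − 3 = 1, so Ȟ^2 ≅ Z

Ȟ^0(U;F) ≅ Z,  Ȟ^1(U;F) ≅ 0,  Ȟ^2(U;F) ≅ Z


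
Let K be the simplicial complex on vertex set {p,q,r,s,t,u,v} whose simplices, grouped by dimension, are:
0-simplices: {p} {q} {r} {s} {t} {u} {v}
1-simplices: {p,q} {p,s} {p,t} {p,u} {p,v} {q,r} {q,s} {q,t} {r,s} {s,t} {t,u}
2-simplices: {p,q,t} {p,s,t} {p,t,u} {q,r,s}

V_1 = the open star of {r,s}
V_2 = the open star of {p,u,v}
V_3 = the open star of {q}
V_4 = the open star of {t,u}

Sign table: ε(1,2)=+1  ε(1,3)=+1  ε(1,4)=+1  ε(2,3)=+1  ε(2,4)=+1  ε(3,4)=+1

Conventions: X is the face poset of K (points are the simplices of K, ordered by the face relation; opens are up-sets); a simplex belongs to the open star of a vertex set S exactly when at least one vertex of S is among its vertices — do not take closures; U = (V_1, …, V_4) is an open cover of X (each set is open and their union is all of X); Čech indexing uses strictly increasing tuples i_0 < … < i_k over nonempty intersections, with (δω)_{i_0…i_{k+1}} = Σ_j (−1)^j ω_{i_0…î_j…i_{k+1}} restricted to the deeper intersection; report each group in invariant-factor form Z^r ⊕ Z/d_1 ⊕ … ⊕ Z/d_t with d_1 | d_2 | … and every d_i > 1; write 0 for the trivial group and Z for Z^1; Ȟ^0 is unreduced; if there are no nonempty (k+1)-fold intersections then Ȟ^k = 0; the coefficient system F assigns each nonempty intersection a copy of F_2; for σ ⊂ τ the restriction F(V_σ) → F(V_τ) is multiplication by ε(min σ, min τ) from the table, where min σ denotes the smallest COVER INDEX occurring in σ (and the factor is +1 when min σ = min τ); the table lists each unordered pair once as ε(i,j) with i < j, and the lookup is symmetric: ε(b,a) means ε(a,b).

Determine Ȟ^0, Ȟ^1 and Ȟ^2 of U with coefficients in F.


Ȟ^0(U;F) ≅ Z/2, Ȟ^1(U;F) ≅ Z/2 and Ȟ^2(U;F) ≅ 0

nerve simplices:
  V1={{r},{s},{p,s},{q,r},{q,s},{r,s},{s,t},{p,s,t},{q,r,s}} V2={{p},{u},{v},{p,q},{p,s},{p,t},{p,u},{p,v},{t,u},{p,q,t},{p,s,t},{p,t,u}} V3={{q},{p,q},{q,r},{q,s},{q,t},{p,q,t},{q,r,s}} V4={{t},{u},{p,t},{p,u},{q,t},{s,t},{t,u},{p,q,t},{p,s,t},{p,t,u}}
  V12={{p,s},{p,s,t}} V13={{q,r},{q,s},{q,r,s}} V14={{s,t},{p,s,t}} V23={{p,q},{p,q,t}} V24={{u},{p,t},{p,u},{t,u},{p,q,t},{p,s,t},{p,t,u}} V34={{q,t},{p,q,t}}
  V124={{p,s,t}} V234={{p,q,t}}
C dims 4,6,2; δ0: rk_F2 3; δ1: rk_F2 2
degree 0: 4−3−0 = 1 → Ȟ^0 ≅ Z/2
degree 1: 6−2−3 = 1 → Ȟ^1 ≅ Z/2
degree 2: 2−0−2 = 0 → Ȟ^2 ≅ 0


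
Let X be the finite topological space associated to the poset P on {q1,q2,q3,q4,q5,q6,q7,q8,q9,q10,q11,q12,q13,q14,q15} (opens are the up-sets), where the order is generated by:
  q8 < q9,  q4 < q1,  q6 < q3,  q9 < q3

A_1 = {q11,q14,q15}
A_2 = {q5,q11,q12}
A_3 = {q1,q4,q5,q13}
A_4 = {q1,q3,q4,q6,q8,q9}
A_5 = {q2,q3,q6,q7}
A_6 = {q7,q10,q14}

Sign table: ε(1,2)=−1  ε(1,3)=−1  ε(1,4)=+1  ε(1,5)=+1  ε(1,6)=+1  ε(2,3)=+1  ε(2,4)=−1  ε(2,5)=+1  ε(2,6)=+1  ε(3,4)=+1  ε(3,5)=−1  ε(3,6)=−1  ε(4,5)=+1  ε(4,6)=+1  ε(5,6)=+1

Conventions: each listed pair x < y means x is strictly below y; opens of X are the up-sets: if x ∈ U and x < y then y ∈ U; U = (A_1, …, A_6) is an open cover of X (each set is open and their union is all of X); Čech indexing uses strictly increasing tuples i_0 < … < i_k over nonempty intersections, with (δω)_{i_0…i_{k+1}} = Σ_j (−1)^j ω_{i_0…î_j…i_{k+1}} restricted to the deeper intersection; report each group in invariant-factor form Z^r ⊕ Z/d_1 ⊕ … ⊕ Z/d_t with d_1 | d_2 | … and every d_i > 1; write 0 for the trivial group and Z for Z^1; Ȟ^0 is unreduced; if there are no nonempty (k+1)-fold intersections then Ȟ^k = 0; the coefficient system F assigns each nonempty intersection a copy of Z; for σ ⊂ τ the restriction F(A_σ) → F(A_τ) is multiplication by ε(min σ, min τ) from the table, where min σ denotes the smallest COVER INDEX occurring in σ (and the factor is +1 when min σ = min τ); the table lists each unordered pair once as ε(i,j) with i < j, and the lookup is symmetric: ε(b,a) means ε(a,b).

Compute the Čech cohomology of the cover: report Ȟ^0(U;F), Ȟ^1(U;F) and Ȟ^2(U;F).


Ȟ^0(U;F) ≅ 0; Ȟ^1(U;F) ≅ Z/2; Ȟ^2(U;F) ≅ 0

nerve simplices:
  A12={q11} A16={q14} A23={q5} A34={q1,q4} A45={q3,q6} A56={q7}
C dims 6,6; δ0: rk 6, SNF 1^5·2
degree 0: 6−6−0 = 0 → Ȟ^0 ≅ 0
degree 1: 6−0−6 = 0 plus torsion [2] → Ȟ^1 ≅ Z/2
degree 2: 0−0−0 = 0 → Ȟ^2 ≅ 0


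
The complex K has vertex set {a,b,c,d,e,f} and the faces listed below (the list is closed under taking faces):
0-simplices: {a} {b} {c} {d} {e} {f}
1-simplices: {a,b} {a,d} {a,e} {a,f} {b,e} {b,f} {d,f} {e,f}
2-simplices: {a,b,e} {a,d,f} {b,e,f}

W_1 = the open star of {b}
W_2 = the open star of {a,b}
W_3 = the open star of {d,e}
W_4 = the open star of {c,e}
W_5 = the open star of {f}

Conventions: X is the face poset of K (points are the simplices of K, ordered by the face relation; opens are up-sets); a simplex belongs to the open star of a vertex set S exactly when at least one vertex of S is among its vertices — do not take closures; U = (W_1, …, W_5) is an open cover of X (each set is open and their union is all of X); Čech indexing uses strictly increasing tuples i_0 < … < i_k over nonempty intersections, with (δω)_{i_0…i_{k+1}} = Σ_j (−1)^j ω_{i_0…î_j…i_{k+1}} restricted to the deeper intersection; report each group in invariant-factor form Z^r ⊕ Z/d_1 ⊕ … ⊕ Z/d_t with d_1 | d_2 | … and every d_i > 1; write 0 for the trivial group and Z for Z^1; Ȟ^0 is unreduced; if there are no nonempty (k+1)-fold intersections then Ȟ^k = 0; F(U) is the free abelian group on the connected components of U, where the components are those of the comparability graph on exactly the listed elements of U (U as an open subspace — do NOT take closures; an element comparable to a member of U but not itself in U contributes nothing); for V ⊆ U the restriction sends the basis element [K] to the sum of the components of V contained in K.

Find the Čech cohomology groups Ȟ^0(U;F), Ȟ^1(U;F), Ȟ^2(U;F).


intersection data:
  W1={{b},{a,b},{b,e},{b,f},{a,b,e},{b,e,f}} W2={{a},{b},{a,b},{a,d},{a,e},{a,f},{b,e},{b,f},{a,b,e},{a,d,f},{b,e,f}} W3={{d},{e},{a,d},{a,e},{b,e},{d,f},{e,f},{a,b,e},{a,d,f},{b,e,f}} W4={{c},{e},{a,e},{b,e},{e,f},{a,b,e},{b,e,f}} W5={{f},{a,f},{b,f},{d,f},{e,f},{a,d,f},{b,e,f}}
  W12={{b},{a,b},{b,e},{b,f},{a,b,e},{b,e,f}} W13={{b,e},{a,b,e},{b,e,f}} W14={{b,e},{a,b,e},{b,e,f}} W15={{b,f},{b,e,f}} W23={{a,d},{a,e},{b,e},{a,b,e},{a,d,f},{b,e,f}} W24={{a,e},{b,e},{a,b,e},{b,e,f}} W25={{a,f},{b,f},{a,d,f},{b,e,f}} W34={{e},{a,e},{b,e},{e,f},{a,b,e},{b,e,f}} W35={{d,f},{e,f},{a,d,f},{b,e,f}} W45={{e,f},{b,e,f}}
  W123={{b,e},{a,b,e},{b,e,f}} W124={{b,e},{a,b,e},{b,e,f}} W125={{b,f},{b,e,f}} W134={{b,e},{a,b,e},{b,e,f}} W135={{b,e,f}} W145={{b,e,f}} W234={{a,e},{b,e},{a,b,e},{b,e,f}} W235={{a,d,f},{b,e,f}} W245={{b,e,f}} W345={{e,f},{b,e,f}}
  W1234={{b,e},{a,b,e},{b,e,f}} W1235={{b,e,f}} W1245={{b,e,f}} W1345={{b,e,f}} W2345={{b,e,f}}
  W12345={{b,e,f}}
components per intersection:
  W1: {{b},{a,b},{b,e},{b,f},{a,b,e},{b,e,f}}
  W2: {{a},{b},{a,b},{a,d},{a,e},{a,f},{b,e},{b,f},{a,b,e},{a,d,f},{b,e,f}}
  W3: {{d},{a,d},{d,f},{a,d,f}} {{e},{a,e},{b,e},{e,f},{a,b,e},{b,e,f}}
  W4: {{c}} {{e},{a,e},{b,e},{e,f},{a,b,e},{b,e,f}}
  W5: {{f},{a,f},{b,f},{d,f},{e,f},{a,d,f},{b,e,f}}
  W12: {{b},{a,b},{b,e},{b,f},{a,b,e},{b,e,f}}
  W13: {{b,e},{a,b,e},{b,e,f}}
  W14: {{b,e},{a,b,e},{b,e,f}}
  W15: {{b,f},{b,e,f}}
  W23: {{a,d},{a,d,f}} {{a,e},{b,e},{a,b,e},{b,e,f}}
  W24: {{a,e},{b,e},{a,b,e},{b,e,f}}
  W25: {{a,f},{a,d,f}} {{b,f},{b,e,f}}
  W34: {{e},{a,e},{b,e},{e,f},{a,b,e},{b,e,f}}
  W35: {{d,f},{a,d,f}} {{e,f},{b,e,f}}
  W45: {{e,f},{b,e,f}}
  W123: {{b,e},{a,b,e},{b,e,f}}
  W124: {{b,e},{a,b,e},{b,e,f}}
  W125: {{b,f},{b,e,f}}
  W134: {{b,e},{a,b,e},{b,e,f}}
  W135: {{b,e,f}}
  W145: {{b,e,f}}
  W234: {{a,e},{b,e},{a,b,e},{b,e,f}}
  W235: {{a,d,f}} {{b,e,f}}
  W245: {{b,e,f}}
  W345: {{e,f},{b,e,f}}
  W1234: {{b,e},{a,b,e},{b,e,f}}
  W1235: {{b,e,f}}
  W1245: {{b,e,f}}
  W1345: {{b,e,f}}
  W2345: {{b,e,f}}
  W12345: {{b,e,f}}
C dims 7,13,11,5; δ0: rk 5, SNF 1^5; δ1: rk 7, SNF 1^7; δ2: rk 4, SNF 1^4
Ȟ^0 = (7 − 5) − 0 = 2, so Ȟ^0 ≅ Z^2
Ȟ^1 = (13 − 7) − 5 = 1, so Ȟ^1 ≅ Z
Ȟ^2 = (11 − 4) − 7 = 0, so Ȟ^2 ≅ 0

Ȟ^0 = Z^2,  Ȟ^1 = Z,  Ȟ^2 = 0


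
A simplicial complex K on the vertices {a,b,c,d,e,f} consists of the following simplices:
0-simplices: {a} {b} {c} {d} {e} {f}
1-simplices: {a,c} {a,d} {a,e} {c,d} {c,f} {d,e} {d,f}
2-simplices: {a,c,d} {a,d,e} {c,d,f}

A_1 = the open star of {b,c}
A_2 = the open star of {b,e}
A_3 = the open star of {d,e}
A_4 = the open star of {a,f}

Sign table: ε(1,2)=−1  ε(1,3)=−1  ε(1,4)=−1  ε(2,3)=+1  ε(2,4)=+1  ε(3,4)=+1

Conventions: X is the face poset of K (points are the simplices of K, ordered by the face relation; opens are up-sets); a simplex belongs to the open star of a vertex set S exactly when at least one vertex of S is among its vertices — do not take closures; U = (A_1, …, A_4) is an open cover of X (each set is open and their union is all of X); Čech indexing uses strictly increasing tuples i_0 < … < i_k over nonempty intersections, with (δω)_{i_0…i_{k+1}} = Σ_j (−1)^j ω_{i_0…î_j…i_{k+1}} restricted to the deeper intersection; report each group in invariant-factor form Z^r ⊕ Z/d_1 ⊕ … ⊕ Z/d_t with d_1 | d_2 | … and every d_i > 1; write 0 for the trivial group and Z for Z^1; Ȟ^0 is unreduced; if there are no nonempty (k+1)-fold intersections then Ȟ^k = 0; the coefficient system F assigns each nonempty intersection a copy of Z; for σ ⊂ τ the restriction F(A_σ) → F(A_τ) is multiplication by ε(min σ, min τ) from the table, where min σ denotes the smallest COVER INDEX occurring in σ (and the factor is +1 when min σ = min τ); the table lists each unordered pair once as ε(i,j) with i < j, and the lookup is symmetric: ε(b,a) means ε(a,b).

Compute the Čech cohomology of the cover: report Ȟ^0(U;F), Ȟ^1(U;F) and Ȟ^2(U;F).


Ȟ^0 ≅ Z, Ȟ^1 ≅ Z, Ȟ^2 ≅ 0

cover nerve:
  A1={{b},{c},{a,c},{c,d},{c,f},{a,c,d},{c,d,f}} A2={{b},{e},{a,e},{d,e},{a,d,e}} A3={{d},{e},{a,d},{a,e},{c,d},{d,e},{d,f},{a,c,d},{a,d,e},{c,d,f}} A4={{a},{f},{a,c},{a,d},{a,e},{c,f},{d,f},{a,c,d},{a,d,e},{c,d,f}}
  A12={{b}} A13={{c,d},{a,c,d},{c,d,f}} A14={{a,c},{c,f},{a,c,d},{c,d,f}} A23={{e},{a,e},{d,e},{a,d,e}} A24={{a,e},{a,d,e}} A34={{a,d},{a,e},{d,f},{a,c,d},{a,d,e},{c,d,f}}
  A134={{a,c,d},{c,d,f}} A234={{a,e},{a,d,e}}
C dims 4,6,2; δ0: rk 3, SNF 1^3; δ1: rk 2, SNF 1^2
Ȟ^0: (4−3)−0=1 ⇒ Z
Ȟ^1: (6−2)−3=1 ⇒ Z
Ȟ^2: (2−0)−2=0 ⇒ 0


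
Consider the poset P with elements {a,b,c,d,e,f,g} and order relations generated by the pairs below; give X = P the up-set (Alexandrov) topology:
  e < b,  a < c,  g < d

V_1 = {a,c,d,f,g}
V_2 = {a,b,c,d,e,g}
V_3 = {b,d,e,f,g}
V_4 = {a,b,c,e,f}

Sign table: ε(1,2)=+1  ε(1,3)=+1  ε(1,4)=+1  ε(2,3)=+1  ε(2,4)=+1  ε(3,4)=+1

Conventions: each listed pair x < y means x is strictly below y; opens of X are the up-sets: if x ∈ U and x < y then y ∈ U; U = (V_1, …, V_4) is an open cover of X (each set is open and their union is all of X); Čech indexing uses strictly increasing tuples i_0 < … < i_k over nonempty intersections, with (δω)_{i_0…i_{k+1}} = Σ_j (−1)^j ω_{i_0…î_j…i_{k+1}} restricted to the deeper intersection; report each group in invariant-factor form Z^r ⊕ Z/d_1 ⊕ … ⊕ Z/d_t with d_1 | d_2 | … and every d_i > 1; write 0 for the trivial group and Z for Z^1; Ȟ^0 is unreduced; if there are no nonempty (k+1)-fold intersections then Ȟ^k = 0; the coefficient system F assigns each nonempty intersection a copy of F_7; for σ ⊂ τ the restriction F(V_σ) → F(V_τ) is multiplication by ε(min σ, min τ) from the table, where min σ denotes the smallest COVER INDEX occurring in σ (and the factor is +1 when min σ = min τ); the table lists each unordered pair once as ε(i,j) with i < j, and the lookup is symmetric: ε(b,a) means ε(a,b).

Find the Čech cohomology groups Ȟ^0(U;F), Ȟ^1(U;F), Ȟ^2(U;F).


Ȟ^0 = Z/7, Ȟ^1 = 0 and Ȟ^2 = Z/7

nerve of the cover:
  V12={a,c,d,g} V13={d,f,g} V14={a,c,f} V23={b,d,e,g} V24={a,b,c,e} V34={b,e,f}
  V123={d,g} V124={a,c} V134={f} V234={b,e}
C dims 4,6,4; δ0: rk_F7 3; δ1: rk_F7 3
Ȟ^0 = (4 − 3) − 0 = 1, so Ȟ^0 ≅ Z/7
Ȟ^1 = (6 − 3) − 3 = 0, so Ȟ^1 ≅ 0
Ȟ^2 = (4 − 0) − 3 = 1, so Ȟ^2 ≅ Z/7


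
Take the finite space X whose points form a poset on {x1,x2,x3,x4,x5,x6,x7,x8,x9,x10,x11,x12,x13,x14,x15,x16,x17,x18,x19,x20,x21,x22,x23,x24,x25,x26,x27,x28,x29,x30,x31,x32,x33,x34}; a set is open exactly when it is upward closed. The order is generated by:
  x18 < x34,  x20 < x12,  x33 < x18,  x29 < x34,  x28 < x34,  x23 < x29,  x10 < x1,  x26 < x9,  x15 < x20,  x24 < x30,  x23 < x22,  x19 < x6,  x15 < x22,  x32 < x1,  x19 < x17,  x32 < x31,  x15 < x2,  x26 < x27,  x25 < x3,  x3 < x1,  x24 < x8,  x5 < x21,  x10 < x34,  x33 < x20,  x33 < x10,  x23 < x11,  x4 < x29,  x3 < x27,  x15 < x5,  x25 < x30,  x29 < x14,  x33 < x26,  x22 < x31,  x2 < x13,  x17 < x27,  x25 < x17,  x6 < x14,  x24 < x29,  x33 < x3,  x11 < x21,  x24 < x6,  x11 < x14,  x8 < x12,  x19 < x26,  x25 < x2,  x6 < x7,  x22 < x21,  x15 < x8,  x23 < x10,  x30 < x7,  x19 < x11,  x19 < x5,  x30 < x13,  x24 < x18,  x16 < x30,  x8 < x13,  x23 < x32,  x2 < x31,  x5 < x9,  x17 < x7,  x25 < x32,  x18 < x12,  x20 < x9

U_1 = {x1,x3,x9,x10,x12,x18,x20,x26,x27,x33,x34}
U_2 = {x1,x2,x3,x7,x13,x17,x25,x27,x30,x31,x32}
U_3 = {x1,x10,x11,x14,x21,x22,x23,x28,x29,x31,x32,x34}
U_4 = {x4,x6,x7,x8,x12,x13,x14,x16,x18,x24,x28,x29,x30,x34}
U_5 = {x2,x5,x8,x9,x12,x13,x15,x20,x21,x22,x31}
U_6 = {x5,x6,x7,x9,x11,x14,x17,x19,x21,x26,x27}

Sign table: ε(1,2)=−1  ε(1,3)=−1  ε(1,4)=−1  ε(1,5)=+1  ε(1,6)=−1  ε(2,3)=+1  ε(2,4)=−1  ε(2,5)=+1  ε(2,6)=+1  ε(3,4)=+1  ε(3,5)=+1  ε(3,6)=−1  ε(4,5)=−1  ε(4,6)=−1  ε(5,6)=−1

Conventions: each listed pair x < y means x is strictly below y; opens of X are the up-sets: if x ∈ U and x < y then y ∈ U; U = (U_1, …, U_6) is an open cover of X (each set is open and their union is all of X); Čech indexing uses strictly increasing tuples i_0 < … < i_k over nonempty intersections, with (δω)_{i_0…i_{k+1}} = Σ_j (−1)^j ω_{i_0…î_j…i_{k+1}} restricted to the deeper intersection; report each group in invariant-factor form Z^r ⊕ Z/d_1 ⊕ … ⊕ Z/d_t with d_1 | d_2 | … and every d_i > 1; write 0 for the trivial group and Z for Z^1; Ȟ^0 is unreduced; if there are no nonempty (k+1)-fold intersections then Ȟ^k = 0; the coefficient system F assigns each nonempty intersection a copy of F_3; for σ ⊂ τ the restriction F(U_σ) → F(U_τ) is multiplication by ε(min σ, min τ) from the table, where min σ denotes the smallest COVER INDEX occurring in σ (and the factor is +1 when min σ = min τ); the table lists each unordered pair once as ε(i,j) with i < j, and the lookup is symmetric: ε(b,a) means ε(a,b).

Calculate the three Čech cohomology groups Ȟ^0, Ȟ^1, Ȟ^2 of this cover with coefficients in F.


nonempty overlaps:
  U12={x1,x3,x27} U13={x1,x10,x34} U14={x12,x18,x34} U15={x9,x12,x20} U16={x9,x26,x27} U23={x1,x31,x32} U24={x7,x13,x30} U25={x2,x13,x31} U26={x7,x17,x27} U34={x14,x28,x29,x34} U35={x21,x22,x31} U36={x11,x14,x21} U45={x8,x12,x13} U46={x6,x7,x14} U56={x5,x9,x21}
  U123={x1} U126={x27} U134={x34} U145={x12} U156={x9} U235={x31} U245={x13} U246={x7} U346={x14} U356={x21}
C dims 6,15,10; δ0: rk_F3 6; δ1: rk_F3 9
degree 0: 6−6−0 = 0 → Ȟ^0 ≅ 0
degree 1: 15−9−6 = 0 → Ȟ^1 ≅ 0
degree 2: 10−0−9 = 1 → Ȟ^2 ≅ Z/3

Ȟ^0 ≅ 0, Ȟ^1 ≅ 0 and Ȟ^2 ≅ Z/3


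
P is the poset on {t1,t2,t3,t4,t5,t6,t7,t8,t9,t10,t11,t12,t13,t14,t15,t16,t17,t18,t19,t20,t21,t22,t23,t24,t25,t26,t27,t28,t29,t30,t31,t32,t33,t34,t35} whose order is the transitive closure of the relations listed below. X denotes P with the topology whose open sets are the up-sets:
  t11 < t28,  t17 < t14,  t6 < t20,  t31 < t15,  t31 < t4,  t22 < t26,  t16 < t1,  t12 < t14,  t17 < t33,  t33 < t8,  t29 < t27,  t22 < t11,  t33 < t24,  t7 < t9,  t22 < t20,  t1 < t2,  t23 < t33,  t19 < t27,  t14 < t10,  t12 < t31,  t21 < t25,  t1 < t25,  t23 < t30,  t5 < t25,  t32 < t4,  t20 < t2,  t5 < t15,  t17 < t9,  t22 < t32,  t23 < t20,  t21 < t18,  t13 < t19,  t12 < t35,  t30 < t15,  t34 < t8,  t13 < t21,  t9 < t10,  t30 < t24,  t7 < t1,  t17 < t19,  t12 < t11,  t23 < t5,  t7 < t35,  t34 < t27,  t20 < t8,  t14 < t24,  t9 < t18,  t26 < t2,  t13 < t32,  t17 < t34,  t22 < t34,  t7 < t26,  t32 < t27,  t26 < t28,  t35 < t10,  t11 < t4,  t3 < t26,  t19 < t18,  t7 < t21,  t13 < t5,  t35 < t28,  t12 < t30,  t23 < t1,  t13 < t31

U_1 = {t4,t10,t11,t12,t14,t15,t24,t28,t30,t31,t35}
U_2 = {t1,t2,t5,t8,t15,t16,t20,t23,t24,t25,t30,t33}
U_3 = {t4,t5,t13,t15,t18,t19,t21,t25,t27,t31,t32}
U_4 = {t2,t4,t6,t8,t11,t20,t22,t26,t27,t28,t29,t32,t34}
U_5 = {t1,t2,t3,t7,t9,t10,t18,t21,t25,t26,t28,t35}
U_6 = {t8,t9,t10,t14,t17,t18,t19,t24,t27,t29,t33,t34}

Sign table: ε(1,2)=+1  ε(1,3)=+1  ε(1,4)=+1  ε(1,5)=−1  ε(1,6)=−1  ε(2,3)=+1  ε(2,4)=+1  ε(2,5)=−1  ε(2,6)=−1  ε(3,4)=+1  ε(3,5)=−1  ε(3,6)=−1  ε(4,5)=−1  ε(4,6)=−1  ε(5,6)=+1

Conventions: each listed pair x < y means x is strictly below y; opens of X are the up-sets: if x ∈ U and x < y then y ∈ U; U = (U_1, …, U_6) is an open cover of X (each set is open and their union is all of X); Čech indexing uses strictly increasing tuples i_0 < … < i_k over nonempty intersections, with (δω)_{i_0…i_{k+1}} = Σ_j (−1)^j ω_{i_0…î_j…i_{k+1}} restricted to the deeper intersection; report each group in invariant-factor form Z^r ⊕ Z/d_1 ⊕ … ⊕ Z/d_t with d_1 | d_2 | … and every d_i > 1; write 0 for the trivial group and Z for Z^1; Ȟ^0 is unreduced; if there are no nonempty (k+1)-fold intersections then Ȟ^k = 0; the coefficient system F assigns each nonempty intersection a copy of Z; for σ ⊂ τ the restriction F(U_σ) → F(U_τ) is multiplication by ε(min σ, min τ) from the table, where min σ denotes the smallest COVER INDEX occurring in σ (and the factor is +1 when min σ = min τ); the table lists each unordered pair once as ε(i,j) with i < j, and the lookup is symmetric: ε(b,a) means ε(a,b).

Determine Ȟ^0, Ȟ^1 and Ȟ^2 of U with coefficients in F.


Ȟ^0 = Z, Ȟ^1 = 0, Ȟ^2 = Z/2

nerve of the cover:
  U12={t15,t24,t30} U13={t4,t15,t31} U14={t4,t11,t28} U15={t10,t28,t35} U16={t10,t14,t24} U23={t5,t15,t25} U24={t2,t8,t20} U25={t1,t2,t25} U26={t8,t24,t33} U34={t4,t27,t32} U35={t18,t21,t25} U36={t18,t19,t27} U45={t2,t26,t28} U46={t8,t27,t29,t34} U56={t9,t10,t18}
  U123={t15} U126={t24} U134={t4} U145={t28} U156={t10} U235={t25} U245={t2} U246={t8} U346={t27} U356={t18}
C dims 6,15,10; δ0: rk 5, SNF 1^5; δ1: rk 10, SNF 1^9·2
Ȟ^0 = (6 − 5) − 0 = 1, so Ȟ^0 ≅ Z
Ȟ^1 = (15 − 10) − 5 = 0, so Ȟ^1 ≅ 0
Ȟ^2 = (10 − 0) − 10 = 0 plus torsion [2], so Ȟ^2 ≅ Z/2


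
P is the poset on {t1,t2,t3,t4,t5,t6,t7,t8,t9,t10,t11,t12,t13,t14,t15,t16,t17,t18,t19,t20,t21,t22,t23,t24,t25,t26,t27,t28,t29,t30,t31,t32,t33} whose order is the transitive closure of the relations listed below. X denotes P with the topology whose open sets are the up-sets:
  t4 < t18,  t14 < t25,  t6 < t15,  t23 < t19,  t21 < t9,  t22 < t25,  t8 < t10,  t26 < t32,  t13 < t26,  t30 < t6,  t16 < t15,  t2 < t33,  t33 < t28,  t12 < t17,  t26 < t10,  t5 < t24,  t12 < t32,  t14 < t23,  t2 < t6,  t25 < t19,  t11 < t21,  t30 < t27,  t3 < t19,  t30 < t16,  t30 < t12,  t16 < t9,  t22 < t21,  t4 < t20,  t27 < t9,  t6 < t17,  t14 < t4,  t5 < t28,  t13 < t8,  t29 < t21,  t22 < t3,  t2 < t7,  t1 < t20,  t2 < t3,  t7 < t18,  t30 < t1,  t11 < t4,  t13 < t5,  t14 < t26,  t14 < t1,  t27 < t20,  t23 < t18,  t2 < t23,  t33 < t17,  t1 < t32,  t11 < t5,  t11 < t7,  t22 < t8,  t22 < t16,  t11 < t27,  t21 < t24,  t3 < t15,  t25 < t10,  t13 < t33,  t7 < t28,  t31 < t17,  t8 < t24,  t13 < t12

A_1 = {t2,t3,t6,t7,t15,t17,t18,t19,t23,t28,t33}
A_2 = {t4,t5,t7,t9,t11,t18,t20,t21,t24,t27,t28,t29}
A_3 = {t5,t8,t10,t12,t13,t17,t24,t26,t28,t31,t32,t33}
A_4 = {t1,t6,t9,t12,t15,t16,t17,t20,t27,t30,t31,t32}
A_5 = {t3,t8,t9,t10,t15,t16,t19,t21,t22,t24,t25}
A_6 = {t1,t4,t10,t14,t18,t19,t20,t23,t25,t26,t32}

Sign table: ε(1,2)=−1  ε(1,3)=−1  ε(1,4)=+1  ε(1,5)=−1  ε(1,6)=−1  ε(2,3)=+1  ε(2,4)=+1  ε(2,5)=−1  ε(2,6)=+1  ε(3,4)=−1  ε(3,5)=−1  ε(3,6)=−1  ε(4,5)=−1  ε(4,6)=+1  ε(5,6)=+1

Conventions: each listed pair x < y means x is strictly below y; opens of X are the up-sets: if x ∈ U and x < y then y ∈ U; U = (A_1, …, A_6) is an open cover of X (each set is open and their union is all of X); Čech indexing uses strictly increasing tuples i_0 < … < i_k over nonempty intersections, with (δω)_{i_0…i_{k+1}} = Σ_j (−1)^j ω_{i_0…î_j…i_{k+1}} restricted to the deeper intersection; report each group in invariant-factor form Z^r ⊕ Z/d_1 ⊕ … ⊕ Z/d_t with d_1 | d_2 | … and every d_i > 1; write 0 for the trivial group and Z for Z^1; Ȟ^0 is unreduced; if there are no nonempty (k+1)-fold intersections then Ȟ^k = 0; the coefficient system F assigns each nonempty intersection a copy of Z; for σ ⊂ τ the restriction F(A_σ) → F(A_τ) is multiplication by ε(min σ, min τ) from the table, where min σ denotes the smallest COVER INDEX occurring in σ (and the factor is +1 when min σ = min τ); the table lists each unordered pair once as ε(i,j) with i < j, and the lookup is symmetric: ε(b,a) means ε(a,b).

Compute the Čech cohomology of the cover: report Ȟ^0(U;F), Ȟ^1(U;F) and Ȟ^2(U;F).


nerve simplices:
  A12={t7,t18,t28} A13={t17,t28,t33} A14={t6,t15,t17} A15={t3,t15,t19} A16={t18,t19,t23} A23={t5,t24,t28} A24={t9,t20,t27} A25={t9,t21,t24} A26={t4,t18,t20} A34={t12,t17,t31,t32} A35={t8,t10,t24} A36={t10,t26,t32} A45={t9,t15,t16} A46={t1,t20,t32} A56={t10,t19,t25}
  A123={t28} A126={t18} A134={t17} A145={t15} A156={t19} A235={t24} A245={t9} A246={t20} A346={t32} A356={t10}
C dims 6,15,10; δ0: rk 6, SNF 1^5·2; δ1: rk 9, SNF 1^9
degree 0: 6−6−0 = 0 → Ȟ^0 ≅ 0
degree 1: 15−9−6 = 0 plus torsion [2] → Ȟ^1 ≅ Z/2
degree 2: 10−0−9 = 1 → Ȟ^2 ≅ Z

Ȟ^0 = 0,  Ȟ^1 = Z/2,  Ȟ^2 = Z


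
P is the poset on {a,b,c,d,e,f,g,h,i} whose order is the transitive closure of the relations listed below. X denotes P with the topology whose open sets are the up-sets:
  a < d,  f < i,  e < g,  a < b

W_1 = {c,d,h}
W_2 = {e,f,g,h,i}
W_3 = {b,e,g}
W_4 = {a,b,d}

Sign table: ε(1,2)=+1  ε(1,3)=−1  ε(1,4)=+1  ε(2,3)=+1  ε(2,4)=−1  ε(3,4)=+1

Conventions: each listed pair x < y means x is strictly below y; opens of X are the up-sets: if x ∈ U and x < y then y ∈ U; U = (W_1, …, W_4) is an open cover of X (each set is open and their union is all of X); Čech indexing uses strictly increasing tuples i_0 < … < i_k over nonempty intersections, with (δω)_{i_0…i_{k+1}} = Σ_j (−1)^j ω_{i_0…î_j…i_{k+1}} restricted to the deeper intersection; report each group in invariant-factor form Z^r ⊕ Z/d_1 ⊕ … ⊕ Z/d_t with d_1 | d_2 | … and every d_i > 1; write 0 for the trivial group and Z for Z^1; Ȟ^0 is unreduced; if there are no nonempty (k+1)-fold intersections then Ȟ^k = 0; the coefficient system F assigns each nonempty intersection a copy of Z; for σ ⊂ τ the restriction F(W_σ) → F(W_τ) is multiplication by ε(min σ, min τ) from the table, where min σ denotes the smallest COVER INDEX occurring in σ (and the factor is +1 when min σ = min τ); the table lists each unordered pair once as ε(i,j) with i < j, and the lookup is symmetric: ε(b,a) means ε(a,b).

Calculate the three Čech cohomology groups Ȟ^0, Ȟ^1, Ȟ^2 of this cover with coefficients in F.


nonempty intersections:
  W12={h} W14={d} W23={e,g} W34={b}
C dims 4,4; δ0: rk 3, SNF 1^3
Ȟ^0: (4−3)−0=1 ⇒ Z
Ȟ^1: (4−0)−3=1 ⇒ Z
Ȟ^2: (0−0)−0=0 ⇒ 0

Ȟ^0 = Z, Ȟ^1 = Z and Ȟ^2 = 0
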